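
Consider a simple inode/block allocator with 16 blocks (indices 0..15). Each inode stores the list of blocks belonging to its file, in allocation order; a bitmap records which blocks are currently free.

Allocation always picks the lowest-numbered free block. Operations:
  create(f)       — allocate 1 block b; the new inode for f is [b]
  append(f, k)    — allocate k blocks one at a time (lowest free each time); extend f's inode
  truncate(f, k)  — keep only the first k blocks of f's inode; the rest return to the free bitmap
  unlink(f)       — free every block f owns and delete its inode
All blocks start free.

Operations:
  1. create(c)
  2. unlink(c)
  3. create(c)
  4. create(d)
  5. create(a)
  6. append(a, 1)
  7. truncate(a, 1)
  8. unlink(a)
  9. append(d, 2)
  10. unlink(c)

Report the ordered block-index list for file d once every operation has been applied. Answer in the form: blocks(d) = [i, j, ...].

  1. create(c)  ⇒  F...............  {c→[0]}
  2. unlink(c)  ⇒  ................  {}
  3. create(c)  ⇒  F...............  {c→[0]}
  4. create(d)  ⇒  FF..............  {c→[0]; d→[1]}
  5. create(a)  ⇒  FFF.............  {a→[2]; c→[0]; d→[1]}
  6. append(a, 1)  ⇒  FFFF............  {a→[2, 3]; c→[0]; d→[1]}
  7. truncate(a, 1)  ⇒  FFF.............  {a→[2]; c→[0]; d→[1]}
  8. unlink(a)  ⇒  FF..............  {c→[0]; d→[1]}
  9. append(d, 2)  ⇒  FFFF............  {c→[0]; d→[1, 2, 3]}
  10. unlink(c)  ⇒  .FFF............  {d→[1, 2, 3]}

blocks(d) = [1, 2, 3]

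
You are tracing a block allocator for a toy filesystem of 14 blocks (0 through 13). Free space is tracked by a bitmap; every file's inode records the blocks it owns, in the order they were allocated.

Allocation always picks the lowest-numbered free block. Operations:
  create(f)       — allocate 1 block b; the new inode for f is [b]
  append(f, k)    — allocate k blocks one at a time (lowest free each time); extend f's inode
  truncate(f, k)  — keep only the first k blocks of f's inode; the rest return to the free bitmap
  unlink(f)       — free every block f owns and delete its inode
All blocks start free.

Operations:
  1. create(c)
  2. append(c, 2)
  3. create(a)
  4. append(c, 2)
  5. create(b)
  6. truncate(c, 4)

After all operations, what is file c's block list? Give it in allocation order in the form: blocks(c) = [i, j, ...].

create(c): bitmap=F............. | c=[0]
append(c, 2): bitmap=FFF........... | c=[0, 1, 2]
create(a): bitmap=FFFF.......... | a=[3] c=[0, 1, 2]
append(c, 2): bitmap=FFFFFF........ | a=[3] c=[0, 1, 2, 4, 5]
create(b): bitmap=FFFFFFF....... | a=[3] b=[6] c=[0, 1, 2, 4, 5]
truncate(c, 4): bitmap=FFFFF.F....... | a=[3] b=[6] c=[0, 1, 2, 4]

blocks(c) = [0, 1, 2, 4]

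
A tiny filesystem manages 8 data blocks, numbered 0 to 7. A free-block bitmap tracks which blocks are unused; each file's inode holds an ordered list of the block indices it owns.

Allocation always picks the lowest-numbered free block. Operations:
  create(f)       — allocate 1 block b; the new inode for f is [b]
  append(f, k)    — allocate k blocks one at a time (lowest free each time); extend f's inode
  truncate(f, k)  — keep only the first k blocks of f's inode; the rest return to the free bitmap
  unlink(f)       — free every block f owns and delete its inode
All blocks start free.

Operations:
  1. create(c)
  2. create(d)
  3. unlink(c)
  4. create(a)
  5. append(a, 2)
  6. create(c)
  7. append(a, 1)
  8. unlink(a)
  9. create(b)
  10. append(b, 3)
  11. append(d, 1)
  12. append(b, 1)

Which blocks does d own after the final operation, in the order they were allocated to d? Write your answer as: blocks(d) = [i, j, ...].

after create(c) → c:[0]  free=[F.......]
after create(d) → c:[0], d:[1]  free=[FF......]
after unlink(c) → d:[1]  free=[.F......]
after create(a) → a:[0], d:[1]  free=[FF......]
after append(a, 2) → a:[0, 2, 3], d:[1]  free=[FFFF....]
after create(c) → a:[0, 2, 3], c:[4], d:[1]  free=[FFFFF...]
after append(a, 1) → a:[0, 2, 3, 5], c:[4], d:[1]  free=[FFFFFF..]
after unlink(a) → c:[4], d:[1]  free=[.F..F...]
after create(b) → b:[0], c:[4], d:[1]  free=[FF..F...]
after append(b, 3) → b:[0, 2, 3, 5], c:[4], d:[1]  free=[FFFFFF..]
after append(d, 1) → b:[0, 2, 3, 5], c:[4], d:[1, 6]  free=[FFFFFFF.]
after append(b, 1) → b:[0, 2, 3, 5, 7], c:[4], d:[1, 6]  free=[FFFFFFFF]

blocks(d) = [1, 6]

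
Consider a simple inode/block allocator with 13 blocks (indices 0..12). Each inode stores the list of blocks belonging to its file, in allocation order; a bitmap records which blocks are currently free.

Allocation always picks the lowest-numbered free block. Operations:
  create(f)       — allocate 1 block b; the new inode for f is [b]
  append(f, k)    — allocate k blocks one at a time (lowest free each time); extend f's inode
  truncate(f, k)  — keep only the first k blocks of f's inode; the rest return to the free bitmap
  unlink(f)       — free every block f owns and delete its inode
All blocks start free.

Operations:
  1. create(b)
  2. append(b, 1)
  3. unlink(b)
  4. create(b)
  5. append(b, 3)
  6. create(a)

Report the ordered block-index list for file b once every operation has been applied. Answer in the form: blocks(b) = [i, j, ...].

create(b): bitmap=F............ | b=[0]
append(b, 1): bitmap=FF........... | b=[0, 1]
unlink(b): bitmap=............. | 
create(b): bitmap=F............ | b=[0]
append(b, 3): bitmap=FFFF......... | b=[0, 1, 2, 3]
create(a): bitmap=FFFFF........ | a=[4] b=[0, 1, 2, 3]

blocks(b) = [0, 1, 2, 3]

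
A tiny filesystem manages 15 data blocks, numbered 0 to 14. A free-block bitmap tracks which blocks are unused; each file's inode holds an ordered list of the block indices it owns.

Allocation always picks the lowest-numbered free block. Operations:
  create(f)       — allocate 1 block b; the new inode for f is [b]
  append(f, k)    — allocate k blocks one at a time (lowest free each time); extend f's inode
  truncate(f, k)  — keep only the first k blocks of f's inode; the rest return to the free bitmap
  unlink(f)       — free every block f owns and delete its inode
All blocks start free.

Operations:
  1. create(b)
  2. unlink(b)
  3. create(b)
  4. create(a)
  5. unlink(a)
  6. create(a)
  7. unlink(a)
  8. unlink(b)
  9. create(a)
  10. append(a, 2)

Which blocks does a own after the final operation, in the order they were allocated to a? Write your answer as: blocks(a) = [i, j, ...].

blocks(a) = [0, 1, 2]

  1. create(b)  ⇒  F..............  {b→[0]}
  2. unlink(b)  ⇒  ...............  {}
  3. create(b)  ⇒  F..............  {b→[0]}
  4. create(a)  ⇒  FF.............  {a→[1]; b→[0]}
  5. unlink(a)  ⇒  F..............  {b→[0]}
  6. create(a)  ⇒  FF.............  {a→[1]; b→[0]}
  7. unlink(a)  ⇒  F..............  {b→[0]}
  8. unlink(b)  ⇒  ...............  {}
  9. create(a)  ⇒  F..............  {a→[0]}
  10. append(a, 2)  ⇒  FFF............  {a→[0, 1, 2]}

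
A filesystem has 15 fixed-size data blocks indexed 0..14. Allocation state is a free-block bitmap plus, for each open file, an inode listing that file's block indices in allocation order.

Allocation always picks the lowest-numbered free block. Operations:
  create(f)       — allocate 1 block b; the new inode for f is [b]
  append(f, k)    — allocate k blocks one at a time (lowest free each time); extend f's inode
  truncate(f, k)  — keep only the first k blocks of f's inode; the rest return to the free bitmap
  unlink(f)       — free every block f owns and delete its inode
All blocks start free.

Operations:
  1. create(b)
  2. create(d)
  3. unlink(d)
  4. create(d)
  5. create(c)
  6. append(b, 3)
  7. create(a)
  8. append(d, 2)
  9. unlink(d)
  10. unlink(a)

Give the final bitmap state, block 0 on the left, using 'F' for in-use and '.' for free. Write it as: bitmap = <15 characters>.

bitmap = F.FFFF.........

[1] create(b) — b=0 (map F..............)
[2] create(d) — b=0 d=1 (map FF.............)
[3] unlink(d) — b=0 (map F..............)
[4] create(d) — b=0 d=1 (map FF.............)
[5] create(c) — b=0 c=2 d=1 (map FFF............)
[6] append(b, 3) — b=0,3,4,5 c=2 d=1 (map FFFFFF.........)
[7] create(a) — a=6 b=0,3,4,5 c=2 d=1 (map FFFFFFF........)
[8] append(d, 2) — a=6 b=0,3,4,5 c=2 d=1,7,8 (map FFFFFFFFF......)
[9] unlink(d) — a=6 b=0,3,4,5 c=2 (map F.FFFFF........)
[10] unlink(a) — b=0,3,4,5 c=2 (map F.FFFF.........)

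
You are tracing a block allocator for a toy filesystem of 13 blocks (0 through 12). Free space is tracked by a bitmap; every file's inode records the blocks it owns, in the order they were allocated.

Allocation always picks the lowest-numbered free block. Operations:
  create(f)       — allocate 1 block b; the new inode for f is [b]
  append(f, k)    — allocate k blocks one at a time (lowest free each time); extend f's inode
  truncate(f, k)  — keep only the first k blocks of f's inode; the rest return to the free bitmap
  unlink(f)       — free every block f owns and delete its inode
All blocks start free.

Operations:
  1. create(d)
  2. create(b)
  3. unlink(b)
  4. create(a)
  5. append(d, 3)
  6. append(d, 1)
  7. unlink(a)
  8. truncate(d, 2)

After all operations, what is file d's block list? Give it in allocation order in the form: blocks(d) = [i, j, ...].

blocks(d) = [0, 2]

[1] create(d) — d=0 (map F............)
[2] create(b) — b=1 d=0 (map FF...........)
[3] unlink(b) — d=0 (map F............)
[4] create(a) — a=1 d=0 (map FF...........)
[5] append(d, 3) — a=1 d=0,2,3,4 (map FFFFF........)
[6] append(d, 1) — a=1 d=0,2,3,4,5 (map FFFFFF.......)
[7] unlink(a) — d=0,2,3,4,5 (map F.FFFF.......)
[8] truncate(d, 2) — d=0,2 (map F.F..........)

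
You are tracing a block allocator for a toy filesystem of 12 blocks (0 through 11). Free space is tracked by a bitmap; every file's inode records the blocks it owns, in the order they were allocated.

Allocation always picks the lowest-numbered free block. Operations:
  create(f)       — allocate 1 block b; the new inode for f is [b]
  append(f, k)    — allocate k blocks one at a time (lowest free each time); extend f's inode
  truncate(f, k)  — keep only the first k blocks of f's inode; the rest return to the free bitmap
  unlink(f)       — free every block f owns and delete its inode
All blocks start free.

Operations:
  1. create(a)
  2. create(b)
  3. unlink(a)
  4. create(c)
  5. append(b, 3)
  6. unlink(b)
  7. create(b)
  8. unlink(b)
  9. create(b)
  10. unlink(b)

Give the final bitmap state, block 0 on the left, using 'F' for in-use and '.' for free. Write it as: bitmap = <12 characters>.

after create(a) → a:[0]  free=[F...........]
after create(b) → a:[0], b:[1]  free=[FF..........]
after unlink(a) → b:[1]  free=[.F..........]
after create(c) → b:[1], c:[0]  free=[FF..........]
after append(b, 3) → b:[1, 2, 3, 4], c:[0]  free=[FFFFF.......]
after unlink(b) → c:[0]  free=[F...........]
after create(b) → b:[1], c:[0]  free=[FF..........]
after unlink(b) → c:[0]  free=[F...........]
after create(b) → b:[1], c:[0]  free=[FF..........]
after unlink(b) → c:[0]  free=[F...........]

bitmap = F...........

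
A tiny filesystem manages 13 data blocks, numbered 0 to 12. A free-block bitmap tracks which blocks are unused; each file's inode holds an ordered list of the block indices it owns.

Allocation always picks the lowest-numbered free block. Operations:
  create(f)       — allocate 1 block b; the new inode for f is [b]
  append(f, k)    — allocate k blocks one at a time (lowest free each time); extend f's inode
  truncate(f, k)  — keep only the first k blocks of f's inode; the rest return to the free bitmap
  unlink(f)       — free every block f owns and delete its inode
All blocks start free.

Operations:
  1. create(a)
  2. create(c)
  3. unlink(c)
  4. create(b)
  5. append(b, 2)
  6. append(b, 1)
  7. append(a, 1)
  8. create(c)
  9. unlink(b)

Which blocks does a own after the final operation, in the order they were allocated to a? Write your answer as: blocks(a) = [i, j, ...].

blocks(a) = [0, 5]

after create(a) → a:[0]  free=[F............]
after create(c) → a:[0], c:[1]  free=[FF...........]
after unlink(c) → a:[0]  free=[F............]
after create(b) → a:[0], b:[1]  free=[FF...........]
after append(b, 2) → a:[0], b:[1, 2, 3]  free=[FFFF.........]
after append(b, 1) → a:[0], b:[1, 2, 3, 4]  free=[FFFFF........]
after append(a, 1) → a:[0, 5], b:[1, 2, 3, 4]  free=[FFFFFF.......]
after create(c) → a:[0, 5], b:[1, 2, 3, 4], c:[6]  free=[FFFFFFF......]
after unlink(b) → a:[0, 5], c:[6]  free=[F....FF......]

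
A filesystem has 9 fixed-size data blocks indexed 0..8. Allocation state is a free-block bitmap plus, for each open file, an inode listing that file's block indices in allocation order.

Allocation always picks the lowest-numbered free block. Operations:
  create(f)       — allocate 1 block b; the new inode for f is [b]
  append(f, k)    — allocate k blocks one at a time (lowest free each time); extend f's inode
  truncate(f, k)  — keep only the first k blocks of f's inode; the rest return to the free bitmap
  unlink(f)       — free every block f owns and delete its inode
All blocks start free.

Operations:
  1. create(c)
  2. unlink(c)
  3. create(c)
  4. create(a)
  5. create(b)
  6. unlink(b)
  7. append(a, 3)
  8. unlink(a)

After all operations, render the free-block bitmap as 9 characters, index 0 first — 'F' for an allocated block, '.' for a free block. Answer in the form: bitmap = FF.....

bitmap = F........

  1. create(c)  ⇒  F........  {c→[0]}
  2. unlink(c)  ⇒  .........  {}
  3. create(c)  ⇒  F........  {c→[0]}
  4. create(a)  ⇒  FF.......  {a→[1]; c→[0]}
  5. create(b)  ⇒  FFF......  {a→[1]; b→[2]; c→[0]}
  6. unlink(b)  ⇒  FF.......  {a→[1]; c→[0]}
  7. append(a, 3)  ⇒  FFFFF....  {a→[1, 2, 3, 4]; c→[0]}
  8. unlink(a)  ⇒  F........  {c→[0]}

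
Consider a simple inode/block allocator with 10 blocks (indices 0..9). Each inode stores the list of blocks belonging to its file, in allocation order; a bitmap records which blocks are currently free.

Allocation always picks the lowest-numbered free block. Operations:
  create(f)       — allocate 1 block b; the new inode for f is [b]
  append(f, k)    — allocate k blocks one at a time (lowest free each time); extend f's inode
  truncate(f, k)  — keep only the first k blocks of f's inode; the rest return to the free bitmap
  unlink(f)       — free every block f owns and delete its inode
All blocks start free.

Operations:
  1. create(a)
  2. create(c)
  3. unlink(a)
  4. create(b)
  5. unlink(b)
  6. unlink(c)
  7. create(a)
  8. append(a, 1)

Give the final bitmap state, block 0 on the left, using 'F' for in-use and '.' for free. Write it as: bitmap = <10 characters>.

bitmap = FF........

create(a): bitmap=F......... | a=[0]
create(c): bitmap=FF........ | a=[0] c=[1]
unlink(a): bitmap=.F........ | c=[1]
create(b): bitmap=FF........ | b=[0] c=[1]
unlink(b): bitmap=.F........ | c=[1]
unlink(c): bitmap=.......... | 
create(a): bitmap=F......... | a=[0]
append(a, 1): bitmap=FF........ | a=[0, 1]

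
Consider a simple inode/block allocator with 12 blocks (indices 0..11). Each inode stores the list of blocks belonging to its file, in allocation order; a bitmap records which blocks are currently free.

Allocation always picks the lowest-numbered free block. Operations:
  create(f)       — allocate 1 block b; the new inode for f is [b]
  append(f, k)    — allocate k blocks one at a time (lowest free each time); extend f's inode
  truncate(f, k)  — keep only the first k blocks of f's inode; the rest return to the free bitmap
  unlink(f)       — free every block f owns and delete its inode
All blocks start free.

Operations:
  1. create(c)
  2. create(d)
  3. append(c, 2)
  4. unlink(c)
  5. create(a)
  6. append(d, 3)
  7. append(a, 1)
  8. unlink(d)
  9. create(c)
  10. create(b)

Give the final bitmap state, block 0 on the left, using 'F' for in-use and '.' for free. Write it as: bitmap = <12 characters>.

bitmap = FFF..F......

after create(c) → c:[0]  free=[F...........]
after create(d) → c:[0], d:[1]  free=[FF..........]
after append(c, 2) → c:[0, 2, 3], d:[1]  free=[FFFF........]
after unlink(c) → d:[1]  free=[.F..........]
after create(a) → a:[0], d:[1]  free=[FF..........]
after append(d, 3) → a:[0], d:[1, 2, 3, 4]  free=[FFFFF.......]
after append(a, 1) → a:[0, 5], d:[1, 2, 3, 4]  free=[FFFFFF......]
after unlink(d) → a:[0, 5]  free=[F....F......]
after create(c) → a:[0, 5], c:[1]  free=[FF...F......]
after create(b) → a:[0, 5], b:[2], c:[1]  free=[FFF..F......]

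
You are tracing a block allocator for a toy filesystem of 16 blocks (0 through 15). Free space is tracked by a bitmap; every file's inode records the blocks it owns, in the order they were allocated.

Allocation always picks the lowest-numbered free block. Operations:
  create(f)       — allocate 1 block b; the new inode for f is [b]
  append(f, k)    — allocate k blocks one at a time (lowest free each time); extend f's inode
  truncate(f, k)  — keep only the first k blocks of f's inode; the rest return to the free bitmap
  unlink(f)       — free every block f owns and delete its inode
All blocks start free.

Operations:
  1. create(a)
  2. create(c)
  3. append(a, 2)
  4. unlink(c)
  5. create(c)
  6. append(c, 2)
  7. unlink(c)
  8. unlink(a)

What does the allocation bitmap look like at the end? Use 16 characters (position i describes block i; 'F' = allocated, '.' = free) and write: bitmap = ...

create(a): bitmap=F............... | a=[0]
create(c): bitmap=FF.............. | a=[0] c=[1]
append(a, 2): bitmap=FFFF............ | a=[0, 2, 3] c=[1]
unlink(c): bitmap=F.FF............ | a=[0, 2, 3]
create(c): bitmap=FFFF............ | a=[0, 2, 3] c=[1]
append(c, 2): bitmap=FFFFFF.......... | a=[0, 2, 3] c=[1, 4, 5]
unlink(c): bitmap=F.FF............ | a=[0, 2, 3]
unlink(a): bitmap=................ | 

bitmap = ................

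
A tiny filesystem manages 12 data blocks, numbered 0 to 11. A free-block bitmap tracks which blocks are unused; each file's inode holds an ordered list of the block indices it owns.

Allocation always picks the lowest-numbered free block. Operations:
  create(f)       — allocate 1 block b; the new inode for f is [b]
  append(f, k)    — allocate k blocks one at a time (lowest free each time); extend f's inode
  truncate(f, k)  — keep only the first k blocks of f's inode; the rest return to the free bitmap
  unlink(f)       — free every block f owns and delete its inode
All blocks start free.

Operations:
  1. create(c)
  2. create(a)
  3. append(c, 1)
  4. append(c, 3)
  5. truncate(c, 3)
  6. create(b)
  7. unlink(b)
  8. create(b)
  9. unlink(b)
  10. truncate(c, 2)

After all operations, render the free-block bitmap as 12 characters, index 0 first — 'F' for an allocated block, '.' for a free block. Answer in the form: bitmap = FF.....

[1] create(c) — c=0 (map F...........)
[2] create(a) — a=1 c=0 (map FF..........)
[3] append(c, 1) — a=1 c=0,2 (map FFF.........)
[4] append(c, 3) — a=1 c=0,2,3,4,5 (map FFFFFF......)
[5] truncate(c, 3) — a=1 c=0,2,3 (map FFFF........)
[6] create(b) — a=1 b=4 c=0,2,3 (map FFFFF.......)
[7] unlink(b) — a=1 c=0,2,3 (map FFFF........)
[8] create(b) — a=1 b=4 c=0,2,3 (map FFFFF.......)
[9] unlink(b) — a=1 c=0,2,3 (map FFFF........)
[10] truncate(c, 2) — a=1 c=0,2 (map FFF.........)

bitmap = FFF.........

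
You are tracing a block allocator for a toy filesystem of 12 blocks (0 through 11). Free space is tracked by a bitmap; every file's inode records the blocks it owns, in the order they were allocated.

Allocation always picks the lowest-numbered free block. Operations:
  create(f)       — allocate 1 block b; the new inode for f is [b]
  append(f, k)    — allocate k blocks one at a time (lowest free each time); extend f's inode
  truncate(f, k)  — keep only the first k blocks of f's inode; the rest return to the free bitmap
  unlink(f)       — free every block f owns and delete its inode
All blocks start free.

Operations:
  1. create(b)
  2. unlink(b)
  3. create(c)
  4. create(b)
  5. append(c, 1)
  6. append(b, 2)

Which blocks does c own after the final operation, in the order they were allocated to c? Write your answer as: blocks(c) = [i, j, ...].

create(b): bitmap=F........... | b=[0]
unlink(b): bitmap=............ | 
create(c): bitmap=F........... | c=[0]
create(b): bitmap=FF.......... | b=[1] c=[0]
append(c, 1): bitmap=FFF......... | b=[1] c=[0, 2]
append(b, 2): bitmap=FFFFF....... | b=[1, 3, 4] c=[0, 2]

blocks(c) = [0, 2]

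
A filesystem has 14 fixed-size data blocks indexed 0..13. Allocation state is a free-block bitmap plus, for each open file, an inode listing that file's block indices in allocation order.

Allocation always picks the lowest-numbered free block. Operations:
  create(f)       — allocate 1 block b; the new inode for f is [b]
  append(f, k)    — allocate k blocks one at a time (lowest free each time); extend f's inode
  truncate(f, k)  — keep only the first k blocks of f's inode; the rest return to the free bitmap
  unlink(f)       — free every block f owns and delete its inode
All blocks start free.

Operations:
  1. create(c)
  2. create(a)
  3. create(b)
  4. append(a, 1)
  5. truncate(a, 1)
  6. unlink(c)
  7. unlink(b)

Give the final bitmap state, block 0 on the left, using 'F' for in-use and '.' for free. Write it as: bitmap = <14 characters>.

bitmap = .F............

[1] create(c) — c=0 (map F.............)
[2] create(a) — a=1 c=0 (map FF............)
[3] create(b) — a=1 b=2 c=0 (map FFF...........)
[4] append(a, 1) — a=1,3 b=2 c=0 (map FFFF..........)
[5] truncate(a, 1) — a=1 b=2 c=0 (map FFF...........)
[6] unlink(c) — a=1 b=2 (map .FF...........)
[7] unlink(b) — a=1 (map .F............)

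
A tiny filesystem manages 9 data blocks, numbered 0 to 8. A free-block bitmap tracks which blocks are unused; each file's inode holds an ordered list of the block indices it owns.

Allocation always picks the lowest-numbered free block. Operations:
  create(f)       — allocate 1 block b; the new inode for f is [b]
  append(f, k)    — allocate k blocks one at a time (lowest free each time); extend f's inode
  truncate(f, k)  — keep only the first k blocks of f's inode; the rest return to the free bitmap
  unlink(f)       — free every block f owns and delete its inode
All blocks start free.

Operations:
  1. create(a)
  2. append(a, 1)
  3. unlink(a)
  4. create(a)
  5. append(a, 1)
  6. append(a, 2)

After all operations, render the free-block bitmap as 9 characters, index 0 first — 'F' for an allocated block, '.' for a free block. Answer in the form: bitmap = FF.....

[1] create(a) — a=0 (map F........)
[2] append(a, 1) — a=0,1 (map FF.......)
[3] unlink(a) —  (map .........)
[4] create(a) — a=0 (map F........)
[5] append(a, 1) — a=0,1 (map FF.......)
[6] append(a, 2) — a=0,1,2,3 (map FFFF.....)

bitmap = FFFF.....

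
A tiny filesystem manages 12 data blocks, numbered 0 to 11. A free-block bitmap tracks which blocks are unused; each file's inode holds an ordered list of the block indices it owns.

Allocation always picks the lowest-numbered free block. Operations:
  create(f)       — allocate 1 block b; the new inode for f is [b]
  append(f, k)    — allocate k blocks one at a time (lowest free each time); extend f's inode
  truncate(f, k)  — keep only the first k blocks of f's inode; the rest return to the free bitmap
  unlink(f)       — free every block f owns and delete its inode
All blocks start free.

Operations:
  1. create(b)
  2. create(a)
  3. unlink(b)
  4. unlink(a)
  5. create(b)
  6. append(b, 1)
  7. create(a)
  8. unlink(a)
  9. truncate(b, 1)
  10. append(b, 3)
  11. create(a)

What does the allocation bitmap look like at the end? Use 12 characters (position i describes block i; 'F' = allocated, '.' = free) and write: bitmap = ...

  1. create(b)  ⇒  F...........  {b→[0]}
  2. create(a)  ⇒  FF..........  {a→[1]; b→[0]}
  3. unlink(b)  ⇒  .F..........  {a→[1]}
  4. unlink(a)  ⇒  ............  {}
  5. create(b)  ⇒  F...........  {b→[0]}
  6. append(b, 1)  ⇒  FF..........  {b→[0, 1]}
  7. create(a)  ⇒  FFF.........  {a→[2]; b→[0, 1]}
  8. unlink(a)  ⇒  FF..........  {b→[0, 1]}
  9. truncate(b, 1)  ⇒  F...........  {b→[0]}
  10. append(b, 3)  ⇒  FFFF........  {b→[0, 1, 2, 3]}
  11. create(a)  ⇒  FFFFF.......  {a→[4]; b→[0, 1, 2, 3]}

bitmap = FFFFF.......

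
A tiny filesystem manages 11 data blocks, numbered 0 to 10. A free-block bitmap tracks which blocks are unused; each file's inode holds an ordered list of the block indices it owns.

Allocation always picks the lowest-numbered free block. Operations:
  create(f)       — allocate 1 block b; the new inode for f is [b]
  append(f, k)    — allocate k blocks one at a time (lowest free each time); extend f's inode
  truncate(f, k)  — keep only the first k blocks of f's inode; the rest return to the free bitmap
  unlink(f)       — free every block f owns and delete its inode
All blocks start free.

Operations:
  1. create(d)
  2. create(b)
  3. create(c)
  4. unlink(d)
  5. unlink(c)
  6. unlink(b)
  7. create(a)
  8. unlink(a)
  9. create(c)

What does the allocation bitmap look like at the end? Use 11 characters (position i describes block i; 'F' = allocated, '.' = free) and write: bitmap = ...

bitmap = F..........

after create(d) → d:[0]  free=[F..........]
after create(b) → b:[1], d:[0]  free=[FF.........]
after create(c) → b:[1], c:[2], d:[0]  free=[FFF........]
after unlink(d) → b:[1], c:[2]  free=[.FF........]
after unlink(c) → b:[1]  free=[.F.........]
after unlink(b) →   free=[...........]
after create(a) → a:[0]  free=[F..........]
after unlink(a) →   free=[...........]
after create(c) → c:[0]  free=[F..........]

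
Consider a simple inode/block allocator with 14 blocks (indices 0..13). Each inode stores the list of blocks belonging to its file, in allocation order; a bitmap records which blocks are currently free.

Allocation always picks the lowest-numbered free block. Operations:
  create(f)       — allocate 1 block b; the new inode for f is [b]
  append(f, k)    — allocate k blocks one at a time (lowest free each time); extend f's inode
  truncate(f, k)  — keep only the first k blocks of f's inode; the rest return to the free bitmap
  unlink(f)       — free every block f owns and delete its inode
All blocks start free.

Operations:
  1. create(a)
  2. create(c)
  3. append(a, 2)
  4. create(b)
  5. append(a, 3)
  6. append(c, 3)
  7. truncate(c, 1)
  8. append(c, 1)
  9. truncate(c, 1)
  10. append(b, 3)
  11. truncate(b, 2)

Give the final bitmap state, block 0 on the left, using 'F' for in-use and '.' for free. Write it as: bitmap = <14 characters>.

[1] create(a) — a=0 (map F.............)
[2] create(c) — a=0 c=1 (map FF............)
[3] append(a, 2) — a=0,2,3 c=1 (map FFFF..........)
[4] create(b) — a=0,2,3 b=4 c=1 (map FFFFF.........)
[5] append(a, 3) — a=0,2,3,5,6,7 b=4 c=1 (map FFFFFFFF......)
[6] append(c, 3) — a=0,2,3,5,6,7 b=4 c=1,8,9,10 (map FFFFFFFFFFF...)
[7] truncate(c, 1) — a=0,2,3,5,6,7 b=4 c=1 (map FFFFFFFF......)
[8] append(c, 1) — a=0,2,3,5,6,7 b=4 c=1,8 (map FFFFFFFFF.....)
[9] truncate(c, 1) — a=0,2,3,5,6,7 b=4 c=1 (map FFFFFFFF......)
[10] append(b, 3) — a=0,2,3,5,6,7 b=4,8,9,10 c=1 (map FFFFFFFFFFF...)
[11] truncate(b, 2) — a=0,2,3,5,6,7 b=4,8 c=1 (map FFFFFFFFF.....)

bitmap = FFFFFFFFF.....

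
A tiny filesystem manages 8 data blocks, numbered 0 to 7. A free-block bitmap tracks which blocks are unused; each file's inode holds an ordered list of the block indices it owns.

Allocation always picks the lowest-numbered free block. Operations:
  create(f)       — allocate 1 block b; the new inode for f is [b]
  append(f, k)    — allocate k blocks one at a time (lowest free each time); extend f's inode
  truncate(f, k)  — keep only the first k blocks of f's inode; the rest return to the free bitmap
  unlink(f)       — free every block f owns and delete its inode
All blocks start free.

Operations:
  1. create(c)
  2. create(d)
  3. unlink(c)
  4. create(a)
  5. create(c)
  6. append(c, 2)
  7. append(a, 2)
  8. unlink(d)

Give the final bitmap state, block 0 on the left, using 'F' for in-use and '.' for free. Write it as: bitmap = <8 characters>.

bitmap = F.FFFFF.

  1. create(c)  ⇒  F.......  {c→[0]}
  2. create(d)  ⇒  FF......  {c→[0]; d→[1]}
  3. unlink(c)  ⇒  .F......  {d→[1]}
  4. create(a)  ⇒  FF......  {a→[0]; d→[1]}
  5. create(c)  ⇒  FFF.....  {a→[0]; c→[2]; d→[1]}
  6. append(c, 2)  ⇒  FFFFF...  {a→[0]; c→[2, 3, 4]; d→[1]}
  7. append(a, 2)  ⇒  FFFFFFF.  {a→[0, 5, 6]; c→[2, 3, 4]; d→[1]}
  8. unlink(d)  ⇒  F.FFFFF.  {a→[0, 5, 6]; c→[2, 3, 4]}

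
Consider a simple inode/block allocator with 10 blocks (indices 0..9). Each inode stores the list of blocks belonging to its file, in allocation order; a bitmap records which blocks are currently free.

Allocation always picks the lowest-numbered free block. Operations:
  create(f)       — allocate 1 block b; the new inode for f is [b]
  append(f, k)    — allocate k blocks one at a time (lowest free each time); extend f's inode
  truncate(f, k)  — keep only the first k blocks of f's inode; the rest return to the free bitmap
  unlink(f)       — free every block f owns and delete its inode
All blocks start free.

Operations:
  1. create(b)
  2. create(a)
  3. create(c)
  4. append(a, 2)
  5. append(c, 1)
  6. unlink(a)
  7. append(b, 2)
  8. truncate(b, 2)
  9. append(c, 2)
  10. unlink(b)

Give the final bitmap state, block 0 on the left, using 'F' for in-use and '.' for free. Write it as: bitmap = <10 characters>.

bitmap = ..FFFF....

  1. create(b)  ⇒  F.........  {b→[0]}
  2. create(a)  ⇒  FF........  {a→[1]; b→[0]}
  3. create(c)  ⇒  FFF.......  {a→[1]; b→[0]; c→[2]}
  4. append(a, 2)  ⇒  FFFFF.....  {a→[1, 3, 4]; b→[0]; c→[2]}
  5. append(c, 1)  ⇒  FFFFFF....  {a→[1, 3, 4]; b→[0]; c→[2, 5]}
  6. unlink(a)  ⇒  F.F..F....  {b→[0]; c→[2, 5]}
  7. append(b, 2)  ⇒  FFFF.F....  {b→[0, 1, 3]; c→[2, 5]}
  8. truncate(b, 2)  ⇒  FFF..F....  {b→[0, 1]; c→[2, 5]}
  9. append(c, 2)  ⇒  FFFFFF....  {b→[0, 1]; c→[2, 5, 3, 4]}
  10. unlink(b)  ⇒  ..FFFF....  {c→[2, 5, 3, 4]}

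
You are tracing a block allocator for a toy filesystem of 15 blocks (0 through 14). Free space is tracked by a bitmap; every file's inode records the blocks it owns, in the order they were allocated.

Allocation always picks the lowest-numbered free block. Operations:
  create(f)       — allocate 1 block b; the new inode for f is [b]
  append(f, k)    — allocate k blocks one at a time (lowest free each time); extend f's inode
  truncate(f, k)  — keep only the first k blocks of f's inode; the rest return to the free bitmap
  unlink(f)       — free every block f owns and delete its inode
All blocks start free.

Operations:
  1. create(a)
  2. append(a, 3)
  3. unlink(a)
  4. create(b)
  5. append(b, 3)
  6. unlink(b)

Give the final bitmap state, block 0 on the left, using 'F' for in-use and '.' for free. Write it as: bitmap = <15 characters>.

create(a): bitmap=F.............. | a=[0]
append(a, 3): bitmap=FFFF........... | a=[0, 1, 2, 3]
unlink(a): bitmap=............... | 
create(b): bitmap=F.............. | b=[0]
append(b, 3): bitmap=FFFF........... | b=[0, 1, 2, 3]
unlink(b): bitmap=............... | 

bitmap = ...............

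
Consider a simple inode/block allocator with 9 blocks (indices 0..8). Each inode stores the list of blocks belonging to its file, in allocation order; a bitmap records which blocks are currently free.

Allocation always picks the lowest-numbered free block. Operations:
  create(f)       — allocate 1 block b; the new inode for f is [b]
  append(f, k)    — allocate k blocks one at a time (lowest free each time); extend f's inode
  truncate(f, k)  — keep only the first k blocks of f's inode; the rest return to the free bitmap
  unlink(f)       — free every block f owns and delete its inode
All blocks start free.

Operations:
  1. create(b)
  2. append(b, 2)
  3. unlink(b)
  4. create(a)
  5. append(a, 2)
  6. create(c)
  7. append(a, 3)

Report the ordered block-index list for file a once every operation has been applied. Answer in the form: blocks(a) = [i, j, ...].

after create(b) → b:[0]  free=[F........]
after append(b, 2) → b:[0, 1, 2]  free=[FFF......]
after unlink(b) →   free=[.........]
after create(a) → a:[0]  free=[F........]
after append(a, 2) → a:[0, 1, 2]  free=[FFF......]
after create(c) → a:[0, 1, 2], c:[3]  free=[FFFF.....]
after append(a, 3) → a:[0, 1, 2, 4, 5, 6], c:[3]  free=[FFFFFFF..]

blocks(a) = [0, 1, 2, 4, 5, 6]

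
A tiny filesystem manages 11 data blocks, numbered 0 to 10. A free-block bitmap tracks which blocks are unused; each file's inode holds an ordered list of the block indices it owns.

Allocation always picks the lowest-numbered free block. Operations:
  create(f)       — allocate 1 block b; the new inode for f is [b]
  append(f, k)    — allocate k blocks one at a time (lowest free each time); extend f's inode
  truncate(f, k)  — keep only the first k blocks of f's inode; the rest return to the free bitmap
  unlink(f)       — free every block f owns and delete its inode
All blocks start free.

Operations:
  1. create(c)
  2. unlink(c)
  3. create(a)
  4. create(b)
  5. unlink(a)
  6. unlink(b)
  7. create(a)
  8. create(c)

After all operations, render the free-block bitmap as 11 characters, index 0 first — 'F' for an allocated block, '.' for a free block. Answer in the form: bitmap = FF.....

create(c): bitmap=F.......... | c=[0]
unlink(c): bitmap=........... | 
create(a): bitmap=F.......... | a=[0]
create(b): bitmap=FF......... | a=[0] b=[1]
unlink(a): bitmap=.F......... | b=[1]
unlink(b): bitmap=........... | 
create(a): bitmap=F.......... | a=[0]
create(c): bitmap=FF......... | a=[0] c=[1]

bitmap = FF.........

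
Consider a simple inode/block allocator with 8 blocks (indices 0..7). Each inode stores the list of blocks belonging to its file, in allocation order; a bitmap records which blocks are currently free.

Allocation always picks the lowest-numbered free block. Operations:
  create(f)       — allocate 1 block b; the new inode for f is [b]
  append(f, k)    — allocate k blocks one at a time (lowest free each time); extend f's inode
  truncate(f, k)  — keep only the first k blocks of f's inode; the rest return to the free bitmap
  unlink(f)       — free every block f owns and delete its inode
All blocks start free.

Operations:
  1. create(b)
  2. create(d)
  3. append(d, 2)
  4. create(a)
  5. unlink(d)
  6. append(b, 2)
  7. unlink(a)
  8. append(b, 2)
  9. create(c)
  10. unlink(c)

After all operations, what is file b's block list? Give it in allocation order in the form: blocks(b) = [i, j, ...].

after create(b) → b:[0]  free=[F.......]
after create(d) → b:[0], d:[1]  free=[FF......]
after append(d, 2) → b:[0], d:[1, 2, 3]  free=[FFFF....]
after create(a) → a:[4], b:[0], d:[1, 2, 3]  free=[FFFFF...]
after unlink(d) → a:[4], b:[0]  free=[F...F...]
after append(b, 2) → a:[4], b:[0, 1, 2]  free=[FFF.F...]
after unlink(a) → b:[0, 1, 2]  free=[FFF.....]
after append(b, 2) → b:[0, 1, 2, 3, 4]  free=[FFFFF...]
after create(c) → b:[0, 1, 2, 3, 4], c:[5]  free=[FFFFFF..]
after unlink(c) → b:[0, 1, 2, 3, 4]  free=[FFFFF...]

blocks(b) = [0, 1, 2, 3, 4]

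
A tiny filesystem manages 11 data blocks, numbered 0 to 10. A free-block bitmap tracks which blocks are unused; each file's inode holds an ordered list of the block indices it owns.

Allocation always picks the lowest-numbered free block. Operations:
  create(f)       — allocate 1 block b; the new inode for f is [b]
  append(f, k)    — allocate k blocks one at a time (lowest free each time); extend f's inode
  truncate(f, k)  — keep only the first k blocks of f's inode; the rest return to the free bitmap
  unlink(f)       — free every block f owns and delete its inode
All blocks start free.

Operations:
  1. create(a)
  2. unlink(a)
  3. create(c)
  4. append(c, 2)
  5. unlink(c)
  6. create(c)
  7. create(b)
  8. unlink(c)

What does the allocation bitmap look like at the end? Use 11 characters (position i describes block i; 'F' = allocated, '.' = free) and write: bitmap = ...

[1] create(a) — a=0 (map F..........)
[2] unlink(a) —  (map ...........)
[3] create(c) — c=0 (map F..........)
[4] append(c, 2) — c=0,1,2 (map FFF........)
[5] unlink(c) —  (map ...........)
[6] create(c) — c=0 (map F..........)
[7] create(b) — b=1 c=0 (map FF.........)
[8] unlink(c) — b=1 (map .F.........)

bitmap = .F.........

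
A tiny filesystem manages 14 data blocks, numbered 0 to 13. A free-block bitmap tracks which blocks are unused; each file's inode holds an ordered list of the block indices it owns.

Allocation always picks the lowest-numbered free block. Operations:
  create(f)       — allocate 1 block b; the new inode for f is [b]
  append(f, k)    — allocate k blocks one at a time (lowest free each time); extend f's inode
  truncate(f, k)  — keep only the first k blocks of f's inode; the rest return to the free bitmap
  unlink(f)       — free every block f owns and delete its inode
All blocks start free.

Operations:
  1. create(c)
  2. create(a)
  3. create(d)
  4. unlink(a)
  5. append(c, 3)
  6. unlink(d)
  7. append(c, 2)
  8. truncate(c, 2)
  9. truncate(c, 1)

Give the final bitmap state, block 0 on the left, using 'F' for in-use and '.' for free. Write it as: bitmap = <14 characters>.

bitmap = F.............

  1. create(c)  ⇒  F.............  {c→[0]}
  2. create(a)  ⇒  FF............  {a→[1]; c→[0]}
  3. create(d)  ⇒  FFF...........  {a→[1]; c→[0]; d→[2]}
  4. unlink(a)  ⇒  F.F...........  {c→[0]; d→[2]}
  5. append(c, 3)  ⇒  FFFFF.........  {c→[0, 1, 3, 4]; d→[2]}
  6. unlink(d)  ⇒  FF.FF.........  {c→[0, 1, 3, 4]}
  7. append(c, 2)  ⇒  FFFFFF........  {c→[0, 1, 3, 4, 2, 5]}
  8. truncate(c, 2)  ⇒  FF............  {c→[0, 1]}
  9. truncate(c, 1)  ⇒  F.............  {c→[0]}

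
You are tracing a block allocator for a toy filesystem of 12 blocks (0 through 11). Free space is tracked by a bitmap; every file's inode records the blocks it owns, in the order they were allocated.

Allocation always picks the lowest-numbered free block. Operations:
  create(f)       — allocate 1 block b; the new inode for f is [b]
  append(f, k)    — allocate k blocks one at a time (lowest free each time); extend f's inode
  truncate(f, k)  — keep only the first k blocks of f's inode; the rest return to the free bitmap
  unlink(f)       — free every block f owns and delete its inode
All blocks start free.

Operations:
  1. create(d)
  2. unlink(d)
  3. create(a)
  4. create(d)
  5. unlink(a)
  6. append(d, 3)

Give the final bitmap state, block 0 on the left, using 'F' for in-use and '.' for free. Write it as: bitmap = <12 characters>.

bitmap = FFFF........

[1] create(d) — d=0 (map F...........)
[2] unlink(d) —  (map ............)
[3] create(a) — a=0 (map F...........)
[4] create(d) — a=0 d=1 (map FF..........)
[5] unlink(a) — d=1 (map .F..........)
[6] append(d, 3) — d=1,0,2,3 (map FFFF........)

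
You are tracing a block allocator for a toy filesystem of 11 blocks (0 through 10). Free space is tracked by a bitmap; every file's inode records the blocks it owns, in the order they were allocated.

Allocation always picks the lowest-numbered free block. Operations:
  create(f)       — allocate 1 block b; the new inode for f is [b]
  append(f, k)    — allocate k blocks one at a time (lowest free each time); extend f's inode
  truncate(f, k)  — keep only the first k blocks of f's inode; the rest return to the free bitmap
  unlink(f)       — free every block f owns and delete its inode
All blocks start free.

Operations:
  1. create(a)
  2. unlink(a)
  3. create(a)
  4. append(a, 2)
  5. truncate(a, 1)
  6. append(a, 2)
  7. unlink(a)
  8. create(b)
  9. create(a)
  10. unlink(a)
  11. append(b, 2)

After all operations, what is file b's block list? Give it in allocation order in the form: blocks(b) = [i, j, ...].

  1. create(a)  ⇒  F..........  {a→[0]}
  2. unlink(a)  ⇒  ...........  {}
  3. create(a)  ⇒  F..........  {a→[0]}
  4. append(a, 2)  ⇒  FFF........  {a→[0, 1, 2]}
  5. truncate(a, 1)  ⇒  F..........  {a→[0]}
  6. append(a, 2)  ⇒  FFF........  {a→[0, 1, 2]}
  7. unlink(a)  ⇒  ...........  {}
  8. create(b)  ⇒  F..........  {b→[0]}
  9. create(a)  ⇒  FF.........  {a→[1]; b→[0]}
  10. unlink(a)  ⇒  F..........  {b→[0]}
  11. append(b, 2)  ⇒  FFF........  {b→[0, 1, 2]}

blocks(b) = [0, 1, 2]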